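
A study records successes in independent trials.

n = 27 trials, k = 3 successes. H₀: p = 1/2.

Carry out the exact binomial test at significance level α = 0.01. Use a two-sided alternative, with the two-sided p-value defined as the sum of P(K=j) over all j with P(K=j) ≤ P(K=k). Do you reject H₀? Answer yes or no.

reject H₀: yes

Exact binomial: n=27, k=3, p₀=1/2=0.5000
P(X=j) = C(n,j)·p₀^j·(1−p₀)^(n−j); p = Σ P(X=j) over j with P(X=j) ≤ P(X=3)
p-value (two-sided) = 0.00005
At α=0.01: p < α → reject H₀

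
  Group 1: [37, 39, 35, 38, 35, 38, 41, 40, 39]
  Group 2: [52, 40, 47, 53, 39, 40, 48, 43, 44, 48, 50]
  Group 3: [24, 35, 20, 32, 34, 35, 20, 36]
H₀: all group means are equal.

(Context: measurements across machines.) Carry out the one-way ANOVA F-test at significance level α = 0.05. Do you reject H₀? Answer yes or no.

Group means [38.00, 45.82, 29.50], grand mean 38.643
SSB = Σnᵢ(x̄ᵢ−x̄)² = 1238.792; SSW = ΣΣ(x−x̄ᵢ)² = 617.636
MSB = 1238.792/2 = 619.3961; MSW = 617.636/25 = 24.7055
F = MSB/MSW = 25.0712
df = (2, 25)
p-value (upper-tail) = 0.00000
At α=0.05: p < α → reject H₀

reject H₀: yes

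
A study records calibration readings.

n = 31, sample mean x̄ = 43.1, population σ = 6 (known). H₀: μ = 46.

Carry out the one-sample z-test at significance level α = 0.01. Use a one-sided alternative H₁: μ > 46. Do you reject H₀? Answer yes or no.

reject H₀: no

SE = σ/√n = 6/√31 = 1.0776
z = (x̄−μ₀)/SE = (43.1−46)/1.0776 = -2.6911
p-value (one-sided, H₁ greater) = 0.99644
At α=0.01: p ≥ α → fail to reject H₀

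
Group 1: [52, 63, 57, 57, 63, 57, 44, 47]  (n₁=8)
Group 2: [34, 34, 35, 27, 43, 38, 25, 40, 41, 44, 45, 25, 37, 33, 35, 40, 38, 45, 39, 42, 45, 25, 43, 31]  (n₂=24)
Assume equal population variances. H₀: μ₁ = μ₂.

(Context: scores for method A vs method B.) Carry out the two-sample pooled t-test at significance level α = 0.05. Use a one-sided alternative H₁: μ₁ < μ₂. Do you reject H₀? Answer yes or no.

reject H₀: no

x̄₁=55.000, s₁=6.908, n₁=8
x̄₂=36.833, s₂=6.552, n₂=24
s_p² = [7·6.908² + 23·6.552²]/30 = 44.0444
SE = √(s_p²·(1/8+1/24)) = 2.7094
t = (55.000−36.833)/2.7094 = 6.7051
df = 30
p-value (one-sided, H₁ less) = 1.00000
At α=0.05: p ≥ α → fail to reject H₀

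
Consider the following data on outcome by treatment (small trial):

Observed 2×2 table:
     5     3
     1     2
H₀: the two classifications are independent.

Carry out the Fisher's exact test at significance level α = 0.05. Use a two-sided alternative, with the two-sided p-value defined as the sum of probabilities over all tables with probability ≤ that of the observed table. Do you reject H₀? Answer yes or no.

Margins: r₁=8, r₂=3, c₁=6, c₂=5, n=11
p_obs = C(8,5)·C(3,1)/C(11,6); sum pmf over tables with pmf ≤ p_obs
p-value (two-sided) = 0.54545
At α=0.05: p ≥ α → fail to reject H₀

reject H₀: no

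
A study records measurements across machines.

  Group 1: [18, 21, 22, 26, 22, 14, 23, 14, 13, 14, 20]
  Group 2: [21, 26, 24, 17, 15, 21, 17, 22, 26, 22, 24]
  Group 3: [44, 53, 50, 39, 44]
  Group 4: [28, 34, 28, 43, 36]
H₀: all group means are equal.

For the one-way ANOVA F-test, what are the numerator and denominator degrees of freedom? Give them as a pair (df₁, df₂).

degrees of freedom = [3, 28]

k = 4 groups, N = 32 total
df = (k−1, N−k) = (4−1, 32−4) = (3, 28)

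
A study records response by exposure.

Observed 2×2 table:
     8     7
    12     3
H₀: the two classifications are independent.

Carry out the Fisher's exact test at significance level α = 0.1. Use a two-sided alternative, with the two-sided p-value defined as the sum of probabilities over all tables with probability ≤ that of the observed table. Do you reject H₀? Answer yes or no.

Margins: r₁=15, r₂=15, c₁=20, c₂=10, n=30
p_obs = C(15,8)·C(15,12)/C(30,20); sum pmf over tables with pmf ≤ p_obs
p-value (two-sided) = 0.24508
At α=0.1: p ≥ α → fail to reject H₀

reject H₀: no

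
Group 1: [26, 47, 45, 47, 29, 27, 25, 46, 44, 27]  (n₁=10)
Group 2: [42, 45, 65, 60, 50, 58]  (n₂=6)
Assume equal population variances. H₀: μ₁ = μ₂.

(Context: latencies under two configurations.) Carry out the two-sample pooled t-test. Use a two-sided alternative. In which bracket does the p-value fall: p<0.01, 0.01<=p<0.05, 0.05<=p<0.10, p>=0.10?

x̄₁=36.300, s₁=10.100, n₁=10
x̄₂=53.333, s₂=9.070, n₂=6
s_p² = [9·10.100² + 5·9.070²]/14 = 94.9595
SE = √(s_p²·(1/10+1/6)) = 5.0322
t = (36.300−53.333)/5.0322 = -3.3849
df = 14
p-value (two-sided) = 0.00444
→ bracket: p<0.01

p-value bracket: p<0.01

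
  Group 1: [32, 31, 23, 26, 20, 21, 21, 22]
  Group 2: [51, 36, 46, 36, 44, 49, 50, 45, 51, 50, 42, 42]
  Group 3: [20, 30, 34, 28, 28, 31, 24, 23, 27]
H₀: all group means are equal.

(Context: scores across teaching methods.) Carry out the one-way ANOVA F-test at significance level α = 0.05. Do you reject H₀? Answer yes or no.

reject H₀: yes

Group means [24.50, 45.17, 27.22], grand mean 33.897
SSB = Σnᵢ(x̄ᵢ−x̄)² = 2631.467; SSW = ΣΣ(x−x̄ᵢ)² = 623.222
MSB = 2631.467/2 = 1315.7337; MSW = 623.222/26 = 23.9701
F = MSB/MSW = 54.8907
df = (2, 26)
p-value (upper-tail) = 0.00000
At α=0.05: p < α → reject H₀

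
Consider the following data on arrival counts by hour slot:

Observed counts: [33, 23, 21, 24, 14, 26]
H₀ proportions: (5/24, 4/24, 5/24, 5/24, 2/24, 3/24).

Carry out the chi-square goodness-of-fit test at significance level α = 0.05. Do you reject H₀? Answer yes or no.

reject H₀: no

n = 141; E_i = n·p_i = [29.38, 23.50, 29.38, 29.38, 11.75, 17.62]
χ² = (33−29.38)²/29.38 + (23−23.50)²/23.50 + (21−29.38)²/29.38 + (24−29.38)²/29.38 + (14−11.75)²/11.75 + (26−17.62)²/17.62 = 8.2397
df = 5
p-value (upper-tail) = 0.14351
At α=0.05: p ≥ α → fail to reject H₀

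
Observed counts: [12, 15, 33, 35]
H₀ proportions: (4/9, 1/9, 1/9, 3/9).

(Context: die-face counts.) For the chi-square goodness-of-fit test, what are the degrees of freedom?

degrees of freedom = 3

df = k − 1 = 4 − 1 = 3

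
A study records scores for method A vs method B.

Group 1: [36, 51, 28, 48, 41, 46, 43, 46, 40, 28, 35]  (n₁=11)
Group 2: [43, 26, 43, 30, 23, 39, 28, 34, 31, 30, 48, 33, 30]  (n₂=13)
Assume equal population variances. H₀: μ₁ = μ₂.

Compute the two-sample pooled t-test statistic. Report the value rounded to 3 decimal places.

test statistic = 2.096

x̄₁=40.182, s₁=7.718, n₁=11
x̄₂=33.692, s₂=7.421, n₂=13
s_p² = [10·7.718² + 12·7.421²]/22 = 57.1093
SE = √(s_p²·(1/11+1/13)) = 3.0959
t = (40.182−33.692)/3.0959 = 2.0961
df = 22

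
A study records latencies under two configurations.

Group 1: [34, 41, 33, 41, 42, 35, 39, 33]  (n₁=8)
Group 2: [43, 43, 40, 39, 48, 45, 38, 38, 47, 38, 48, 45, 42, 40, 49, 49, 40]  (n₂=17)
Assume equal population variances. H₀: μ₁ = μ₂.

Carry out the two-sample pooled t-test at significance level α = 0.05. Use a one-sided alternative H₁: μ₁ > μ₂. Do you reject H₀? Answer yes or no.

x̄₁=37.250, s₁=3.882, n₁=8
x̄₂=43.059, s₂=4.069, n₂=17
s_p² = [7·3.882² + 16·4.069²]/23 = 16.1061
SE = √(s_p²·(1/8+1/17)) = 1.7207
t = (37.250−43.059)/1.7207 = -3.3759
df = 23
p-value (one-sided, H₁ greater) = 0.99870
At α=0.05: p ≥ α → fail to reject H₀

reject H₀: no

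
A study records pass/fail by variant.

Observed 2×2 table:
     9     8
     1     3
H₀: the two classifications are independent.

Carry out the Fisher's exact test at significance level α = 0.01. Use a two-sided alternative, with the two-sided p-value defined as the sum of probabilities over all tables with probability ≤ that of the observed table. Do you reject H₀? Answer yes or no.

reject H₀: no

Margins: r₁=17, r₂=4, c₁=10, c₂=11, n=21
p_obs = C(17,9)·C(4,1)/C(21,10); sum pmf over tables with pmf ≤ p_obs
p-value (two-sided) = 0.58647
At α=0.01: p ≥ α → fail to reject H₀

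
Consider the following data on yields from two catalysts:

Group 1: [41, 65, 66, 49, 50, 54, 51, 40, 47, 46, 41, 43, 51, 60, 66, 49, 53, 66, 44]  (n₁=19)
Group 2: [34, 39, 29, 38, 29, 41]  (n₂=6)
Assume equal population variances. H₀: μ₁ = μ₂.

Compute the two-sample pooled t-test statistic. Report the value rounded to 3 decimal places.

test statistic = 4.307

x̄₁=51.684, s₁=8.945, n₁=19
x̄₂=35.000, s₂=5.177, n₂=6
s_p² = [18·8.945² + 5·5.177²]/23 = 68.4394
SE = √(s_p²·(1/19+1/6)) = 3.8741
t = (51.684−35.000)/3.8741 = 4.3066
df = 23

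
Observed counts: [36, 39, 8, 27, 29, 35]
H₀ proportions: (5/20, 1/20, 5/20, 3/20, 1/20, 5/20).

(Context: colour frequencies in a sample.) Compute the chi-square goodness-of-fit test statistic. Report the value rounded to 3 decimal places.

n = 174; E_i = n·p_i = [43.50, 8.70, 43.50, 26.10, 8.70, 43.50]
χ² = (36−43.50)²/43.50 + (39−8.70)²/8.70 + (8−43.50)²/43.50 + (27−26.10)²/26.10 + (29−8.70)²/8.70 + (35−43.50)²/43.50 = 184.8506
df = 5

test statistic = 184.851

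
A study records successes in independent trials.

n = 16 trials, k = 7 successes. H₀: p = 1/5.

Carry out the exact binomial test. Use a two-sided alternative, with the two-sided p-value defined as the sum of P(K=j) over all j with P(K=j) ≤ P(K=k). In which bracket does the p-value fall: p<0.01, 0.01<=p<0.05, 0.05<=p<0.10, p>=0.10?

Exact binomial: n=16, k=7, p₀=1/5=0.2000
P(X=j) = C(n,j)·p₀^j·(1−p₀)^(n−j); p = Σ P(X=j) over j with P(X=j) ≤ P(X=7)
p-value (two-sided) = 0.02666
→ bracket: 0.01<=p<0.05

p-value bracket: 0.01<=p<0.05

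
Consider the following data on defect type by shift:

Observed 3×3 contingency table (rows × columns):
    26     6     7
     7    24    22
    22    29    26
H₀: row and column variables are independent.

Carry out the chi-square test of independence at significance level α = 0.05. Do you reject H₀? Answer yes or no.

Row totals [39, 53, 77], col totals [55, 59, 55], n=169
χ² = (26−12.69)²/12.69 + (6−13.62)²/13.62 + (7−12.69)²/12.69 + (7−17.25)²/17.25 + (24−18.50)²/18.50 + (22−17.25)²/17.25 + (22−25.06)²/25.06 + (29−26.88)²/26.88 + (26−25.06)²/25.06 = 30.3723
df = 4
p-value (upper-tail) = 0.00000
At α=0.05: p < α → reject H₀

reject H₀: yes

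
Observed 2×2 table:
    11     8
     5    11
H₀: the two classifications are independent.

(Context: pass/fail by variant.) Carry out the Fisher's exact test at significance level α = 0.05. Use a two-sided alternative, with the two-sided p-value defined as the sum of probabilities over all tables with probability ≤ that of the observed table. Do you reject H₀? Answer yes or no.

Margins: r₁=19, r₂=16, c₁=16, c₂=19, n=35
p_obs = C(19,11)·C(16,5)/C(35,16); sum pmf over tables with pmf ≤ p_obs
p-value (two-sided) = 0.17591
At α=0.05: p ≥ α → fail to reject H₀

reject H₀: no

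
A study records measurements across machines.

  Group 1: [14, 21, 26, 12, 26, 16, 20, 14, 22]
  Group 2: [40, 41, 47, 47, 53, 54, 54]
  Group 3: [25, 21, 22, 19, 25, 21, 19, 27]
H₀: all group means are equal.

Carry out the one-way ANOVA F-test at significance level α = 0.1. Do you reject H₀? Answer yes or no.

reject H₀: yes

Group means [19.00, 48.00, 22.38], grand mean 28.583
SSB = Σnᵢ(x̄ᵢ−x̄)² = 3773.958; SSW = ΣΣ(x−x̄ᵢ)² = 493.875
MSB = 3773.958/2 = 1886.9792; MSW = 493.875/21 = 23.5179
F = MSB/MSW = 80.2360
df = (2, 21)
p-value (upper-tail) = 0.00000
At α=0.1: p < α → reject H₀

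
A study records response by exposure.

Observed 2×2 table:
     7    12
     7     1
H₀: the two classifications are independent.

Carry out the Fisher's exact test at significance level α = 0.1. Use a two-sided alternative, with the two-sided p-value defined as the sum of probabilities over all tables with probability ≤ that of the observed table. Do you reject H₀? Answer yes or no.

reject H₀: yes

Margins: r₁=19, r₂=8, c₁=14, c₂=13, n=27
p_obs = C(19,7)·C(8,7)/C(27,14); sum pmf over tables with pmf ≤ p_obs
p-value (two-sided) = 0.03285
At α=0.1: p < α → reject H₀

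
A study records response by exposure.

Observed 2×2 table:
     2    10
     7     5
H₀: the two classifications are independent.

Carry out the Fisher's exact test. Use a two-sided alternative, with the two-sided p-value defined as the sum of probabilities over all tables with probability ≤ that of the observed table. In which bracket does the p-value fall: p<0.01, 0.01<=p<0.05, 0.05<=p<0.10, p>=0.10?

p-value bracket: 0.05<=p<0.10

Margins: r₁=12, r₂=12, c₁=9, c₂=15, n=24
p_obs = C(12,2)·C(12,7)/C(24,9); sum pmf over tables with pmf ≤ p_obs
p-value (two-sided) = 0.08938
→ bracket: 0.05<=p<0.10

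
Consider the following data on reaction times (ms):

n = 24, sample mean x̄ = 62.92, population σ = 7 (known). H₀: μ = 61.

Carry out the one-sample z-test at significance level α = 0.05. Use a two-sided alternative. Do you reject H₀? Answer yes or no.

reject H₀: no

SE = σ/√n = 7/√24 = 1.4289
z = (x̄−μ₀)/SE = (62.92−61)/1.4289 = 1.3437
p-value (two-sided) = 0.17904
At α=0.05: p ≥ α → fail to reject H₀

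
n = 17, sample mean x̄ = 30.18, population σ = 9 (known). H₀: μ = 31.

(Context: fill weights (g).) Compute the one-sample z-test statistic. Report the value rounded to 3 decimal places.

test statistic = -0.376

SE = σ/√n = 9/√17 = 2.1828
z = (x̄−μ₀)/SE = (30.18−31)/2.1828 = -0.3757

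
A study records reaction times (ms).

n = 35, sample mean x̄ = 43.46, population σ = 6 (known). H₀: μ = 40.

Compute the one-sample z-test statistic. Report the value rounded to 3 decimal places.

SE = σ/√n = 6/√35 = 1.0142
z = (x̄−μ₀)/SE = (43.46−40)/1.0142 = 3.4116

test statistic = 3.412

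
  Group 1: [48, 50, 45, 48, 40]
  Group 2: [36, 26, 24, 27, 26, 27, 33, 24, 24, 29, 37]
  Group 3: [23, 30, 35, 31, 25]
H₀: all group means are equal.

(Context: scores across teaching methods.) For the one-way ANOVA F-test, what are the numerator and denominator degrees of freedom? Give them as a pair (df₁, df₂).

k = 3 groups, N = 21 total
df = (k−1, N−k) = (3−1, 21−3) = (2, 18)

degrees of freedom = [2, 18]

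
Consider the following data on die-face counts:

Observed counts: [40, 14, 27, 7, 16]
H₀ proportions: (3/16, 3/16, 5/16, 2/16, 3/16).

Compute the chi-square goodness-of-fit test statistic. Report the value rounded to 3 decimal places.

test statistic = 27.431

n = 104; E_i = n·p_i = [19.50, 19.50, 32.50, 13.00, 19.50]
χ² = (40−19.50)²/19.50 + (14−19.50)²/19.50 + (27−32.50)²/32.50 + (7−13.00)²/13.00 + (16−19.50)²/19.50 = 27.4308
df = 4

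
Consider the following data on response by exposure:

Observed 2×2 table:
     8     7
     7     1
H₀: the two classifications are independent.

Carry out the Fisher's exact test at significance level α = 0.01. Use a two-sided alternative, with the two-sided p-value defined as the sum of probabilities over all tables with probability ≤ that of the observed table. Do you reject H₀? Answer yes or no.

Margins: r₁=15, r₂=8, c₁=15, c₂=8, n=23
p_obs = C(15,8)·C(8,7)/C(23,15); sum pmf over tables with pmf ≤ p_obs
p-value (two-sided) = 0.17633
At α=0.01: p ≥ α → fail to reject H₀

reject H₀: no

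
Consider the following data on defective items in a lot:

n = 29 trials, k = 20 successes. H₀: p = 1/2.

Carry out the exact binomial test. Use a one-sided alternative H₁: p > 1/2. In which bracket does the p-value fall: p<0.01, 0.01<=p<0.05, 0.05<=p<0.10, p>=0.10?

p-value bracket: 0.01<=p<0.05

Exact binomial: n=29, k=20, p₀=1/2=0.5000
P(X≥20) from Σ C(n,i)·p₀^i·(1−p₀)^(n−i)
p-value (one-sided, H₁ greater) = 0.03071
→ bracket: 0.01<=p<0.05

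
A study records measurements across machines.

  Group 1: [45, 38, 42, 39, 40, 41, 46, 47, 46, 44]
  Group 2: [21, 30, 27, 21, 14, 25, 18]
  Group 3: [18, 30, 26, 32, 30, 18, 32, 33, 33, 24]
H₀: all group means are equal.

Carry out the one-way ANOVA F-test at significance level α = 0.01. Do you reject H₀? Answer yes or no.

reject H₀: yes

Group means [42.80, 22.29, 27.60], grand mean 31.852
SSB = Σnᵢ(x̄ᵢ−x̄)² = 2019.979; SSW = ΣΣ(x−x̄ᵢ)² = 581.429
MSB = 2019.979/2 = 1009.9894; MSW = 581.429/24 = 24.2262
F = MSB/MSW = 41.6900
df = (2, 24)
p-value (upper-tail) = 0.00000
At α=0.01: p < α → reject H₀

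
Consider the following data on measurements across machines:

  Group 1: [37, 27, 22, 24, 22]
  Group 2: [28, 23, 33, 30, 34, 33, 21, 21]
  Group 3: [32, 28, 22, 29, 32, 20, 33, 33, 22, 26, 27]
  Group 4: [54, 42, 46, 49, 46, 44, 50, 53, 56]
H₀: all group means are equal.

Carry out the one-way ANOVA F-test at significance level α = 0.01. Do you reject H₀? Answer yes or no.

reject H₀: yes

Group means [26.40, 27.88, 27.64, 48.89], grand mean 33.303
SSB = Σnᵢ(x̄ᵢ−x̄)² = 3013.460; SSW = ΣΣ(x−x̄ᵢ)² = 775.509
MSB = 3013.460/3 = 1004.4868; MSW = 775.509/29 = 26.7417
F = MSB/MSW = 37.5626
df = (3, 29)
p-value (upper-tail) = 0.00000
At α=0.01: p < α → reject H₀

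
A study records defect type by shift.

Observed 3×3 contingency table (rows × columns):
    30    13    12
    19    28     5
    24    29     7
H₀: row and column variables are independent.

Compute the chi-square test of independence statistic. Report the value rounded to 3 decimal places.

test statistic = 12.264

Row totals [55, 52, 60], col totals [73, 70, 24], n=167
χ² = (30−24.04)²/24.04 + (13−23.05)²/23.05 + (12−7.90)²/7.90 + (19−22.73)²/22.73 + (28−21.80)²/21.80 + (5−7.47)²/7.47 + (24−26.23)²/26.23 + (29−25.15)²/25.15 + (7−8.62)²/8.62 = 12.2638
df = 4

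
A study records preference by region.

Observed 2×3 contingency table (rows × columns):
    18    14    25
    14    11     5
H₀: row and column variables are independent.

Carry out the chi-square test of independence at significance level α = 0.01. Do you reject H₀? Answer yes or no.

Row totals [57, 30], col totals [32, 25, 30], n=87
χ² = (18−20.97)²/20.97 + (14−16.38)²/16.38 + (25−19.66)²/19.66 + (14−11.03)²/11.03 + (11−8.62)²/8.62 + (5−10.34)²/10.34 = 6.4337
df = 2
p-value (upper-tail) = 0.04008
At α=0.01: p ≥ α → fail to reject H₀

reject H₀: no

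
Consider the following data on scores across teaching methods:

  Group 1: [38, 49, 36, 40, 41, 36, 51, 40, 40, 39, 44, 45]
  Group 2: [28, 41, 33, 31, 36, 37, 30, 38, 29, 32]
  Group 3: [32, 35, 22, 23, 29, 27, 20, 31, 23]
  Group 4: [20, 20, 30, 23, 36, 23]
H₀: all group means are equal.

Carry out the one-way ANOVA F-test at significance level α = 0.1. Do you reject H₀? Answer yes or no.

Group means [41.58, 33.50, 26.89, 25.33], grand mean 33.189
SSB = Σnᵢ(x̄ᵢ−x̄)² = 1574.037; SSW = ΣΣ(x−x̄ᵢ)² = 835.639
MSB = 1574.037/3 = 524.6789; MSW = 835.639/33 = 25.3224
F = MSB/MSW = 20.7200
df = (3, 33)
p-value (upper-tail) = 0.00000
At α=0.1: p < α → reject H₀

reject H₀: yes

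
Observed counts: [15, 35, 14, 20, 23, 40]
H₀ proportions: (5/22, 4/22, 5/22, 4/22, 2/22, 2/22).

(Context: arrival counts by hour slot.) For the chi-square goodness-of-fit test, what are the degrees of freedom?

df = k − 1 = 6 − 1 = 5

degrees of freedom = 5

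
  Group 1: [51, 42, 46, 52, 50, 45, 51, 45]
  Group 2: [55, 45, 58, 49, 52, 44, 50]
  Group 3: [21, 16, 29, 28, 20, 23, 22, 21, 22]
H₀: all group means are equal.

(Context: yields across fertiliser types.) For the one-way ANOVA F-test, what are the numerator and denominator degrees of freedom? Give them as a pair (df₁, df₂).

k = 3 groups, N = 24 total
df = (k−1, N−k) = (3−1, 24−3) = (2, 21)

degrees of freedom = [2, 21]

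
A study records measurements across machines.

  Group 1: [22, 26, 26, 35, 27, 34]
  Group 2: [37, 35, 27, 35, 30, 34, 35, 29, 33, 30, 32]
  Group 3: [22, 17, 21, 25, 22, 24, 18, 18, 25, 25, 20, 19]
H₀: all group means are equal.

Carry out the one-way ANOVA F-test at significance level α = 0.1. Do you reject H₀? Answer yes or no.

Group means [28.33, 32.45, 21.33], grand mean 27.000
SSB = Σnᵢ(x̄ᵢ−x̄)² = 723.273; SSW = ΣΣ(x−x̄ᵢ)² = 322.727
MSB = 723.273/2 = 361.6364; MSW = 322.727/26 = 12.4126
F = MSB/MSW = 29.1346
df = (2, 26)
p-value (upper-tail) = 0.00000
At α=0.1: p < α → reject H₀

reject H₀: yes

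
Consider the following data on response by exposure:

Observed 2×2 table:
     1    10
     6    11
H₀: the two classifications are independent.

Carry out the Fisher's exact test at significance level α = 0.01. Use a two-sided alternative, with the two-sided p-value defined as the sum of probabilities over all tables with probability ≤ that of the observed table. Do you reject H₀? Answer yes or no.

reject H₀: no

Margins: r₁=11, r₂=17, c₁=7, c₂=21, n=28
p_obs = C(11,1)·C(17,6)/C(28,7); sum pmf over tables with pmf ≤ p_obs
p-value (two-sided) = 0.19138
At α=0.01: p ≥ α → fail to reject H₀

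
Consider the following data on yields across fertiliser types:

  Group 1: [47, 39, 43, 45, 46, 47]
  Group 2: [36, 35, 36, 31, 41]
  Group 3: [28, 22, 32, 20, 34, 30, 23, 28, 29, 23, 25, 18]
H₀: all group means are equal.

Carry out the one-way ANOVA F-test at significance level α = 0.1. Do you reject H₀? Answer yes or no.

Group means [44.50, 35.80, 26.00], grand mean 32.957
SSB = Σnᵢ(x̄ᵢ−x̄)² = 1420.657; SSW = ΣΣ(x−x̄ᵢ)² = 366.300
MSB = 1420.657/2 = 710.3283; MSW = 366.300/20 = 18.3150
F = MSB/MSW = 38.7840
df = (2, 20)
p-value (upper-tail) = 0.00000
At α=0.1: p < α → reject H₀

reject H₀: yes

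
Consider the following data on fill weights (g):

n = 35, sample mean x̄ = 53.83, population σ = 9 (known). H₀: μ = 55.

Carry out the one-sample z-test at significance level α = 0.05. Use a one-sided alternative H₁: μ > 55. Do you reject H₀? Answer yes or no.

SE = σ/√n = 9/√35 = 1.5213
z = (x̄−μ₀)/SE = (53.83−55)/1.5213 = -0.7691
p-value (one-sided, H₁ greater) = 0.77908
At α=0.05: p ≥ α → fail to reject H₀

reject H₀: no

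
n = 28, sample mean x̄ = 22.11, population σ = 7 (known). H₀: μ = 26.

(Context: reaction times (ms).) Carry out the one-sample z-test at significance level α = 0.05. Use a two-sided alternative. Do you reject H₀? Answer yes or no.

reject H₀: yes

SE = σ/√n = 7/√28 = 1.3229
z = (x̄−μ₀)/SE = (22.11−26)/1.3229 = -2.9406
p-value (two-sided) = 0.00328
At α=0.05: p < α → reject H₀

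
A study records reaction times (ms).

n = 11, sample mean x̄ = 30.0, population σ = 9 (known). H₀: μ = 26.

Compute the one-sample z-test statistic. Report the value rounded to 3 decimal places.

SE = σ/√n = 9/√11 = 2.7136
z = (x̄−μ₀)/SE = (30.0−26)/2.7136 = 1.4741

test statistic = 1.474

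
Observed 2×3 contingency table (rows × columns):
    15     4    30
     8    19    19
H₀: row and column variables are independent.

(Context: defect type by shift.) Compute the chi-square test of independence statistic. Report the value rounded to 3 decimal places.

test statistic = 14.302

Row totals [49, 46], col totals [23, 23, 49], n=95
χ² = (15−11.86)²/11.86 + (4−11.86)²/11.86 + (30−25.27)²/25.27 + (8−11.14)²/11.14 + (19−11.14)²/11.14 + (19−23.73)²/23.73 = 14.3020
df = 2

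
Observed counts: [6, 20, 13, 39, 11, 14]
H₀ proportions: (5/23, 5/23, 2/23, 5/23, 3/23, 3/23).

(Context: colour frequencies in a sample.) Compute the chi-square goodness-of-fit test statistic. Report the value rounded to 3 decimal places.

n = 103; E_i = n·p_i = [22.39, 22.39, 8.96, 22.39, 13.43, 13.43]
χ² = (6−22.39)²/22.39 + (20−22.39)²/22.39 + (13−8.96)²/8.96 + (39−22.39)²/22.39 + (11−13.43)²/13.43 + (14−13.43)²/13.43 = 26.8644
df = 5

test statistic = 26.864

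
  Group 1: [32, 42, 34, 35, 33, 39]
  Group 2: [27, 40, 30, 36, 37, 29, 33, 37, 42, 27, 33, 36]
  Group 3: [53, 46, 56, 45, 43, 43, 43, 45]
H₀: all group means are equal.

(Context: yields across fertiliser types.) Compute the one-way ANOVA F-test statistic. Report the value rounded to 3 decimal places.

test statistic = 18.710

Group means [35.83, 33.92, 46.75], grand mean 38.308
SSB = Σnᵢ(x̄ᵢ−x̄)² = 838.288; SSW = ΣΣ(x−x̄ᵢ)² = 515.250
MSB = 838.288/2 = 419.1442; MSW = 515.250/23 = 22.4022
F = MSB/MSW = 18.7100
df = (2, 23)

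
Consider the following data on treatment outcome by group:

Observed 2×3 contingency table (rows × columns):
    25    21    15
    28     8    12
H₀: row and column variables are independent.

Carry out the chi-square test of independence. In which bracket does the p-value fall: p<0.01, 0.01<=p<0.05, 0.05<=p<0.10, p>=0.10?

p-value bracket: 0.05<=p<0.10

Row totals [61, 48], col totals [53, 29, 27], n=109
χ² = (25−29.66)²/29.66 + (21−16.23)²/16.23 + (15−15.11)²/15.11 + (28−23.34)²/23.34 + (8−12.77)²/12.77 + (12−11.89)²/11.89 = 4.8492
df = 2
p-value (upper-tail) = 0.08851
→ bracket: 0.05<=p<0.10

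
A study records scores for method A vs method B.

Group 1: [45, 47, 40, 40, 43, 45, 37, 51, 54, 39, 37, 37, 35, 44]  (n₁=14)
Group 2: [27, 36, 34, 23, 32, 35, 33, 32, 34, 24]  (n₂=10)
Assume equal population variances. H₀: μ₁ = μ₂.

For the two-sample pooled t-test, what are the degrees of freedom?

degrees of freedom = 22

df = n₁ + n₂ − 2 = 14 + 10 − 2 = 22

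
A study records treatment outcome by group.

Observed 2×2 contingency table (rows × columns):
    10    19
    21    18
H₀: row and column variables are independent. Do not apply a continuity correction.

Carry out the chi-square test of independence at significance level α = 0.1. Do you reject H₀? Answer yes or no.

Row totals [29, 39], col totals [31, 37], n=68
χ² = (10−13.22)²/13.22 + (19−15.78)²/15.78 + (21−17.78)²/17.78 + (18−21.22)²/21.22 = 2.5140
df = 1
p-value (upper-tail) = 0.11284
At α=0.1: p ≥ α → fail to reject H₀

reject H₀: no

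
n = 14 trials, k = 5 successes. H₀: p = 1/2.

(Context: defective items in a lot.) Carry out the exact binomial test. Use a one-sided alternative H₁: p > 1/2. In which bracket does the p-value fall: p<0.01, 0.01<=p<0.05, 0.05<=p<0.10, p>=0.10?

Exact binomial: n=14, k=5, p₀=1/2=0.5000
P(X≥5) from Σ C(n,i)·p₀^i·(1−p₀)^(n−i)
p-value (one-sided, H₁ greater) = 0.91022
→ bracket: p>=0.10

p-value bracket: p>=0.10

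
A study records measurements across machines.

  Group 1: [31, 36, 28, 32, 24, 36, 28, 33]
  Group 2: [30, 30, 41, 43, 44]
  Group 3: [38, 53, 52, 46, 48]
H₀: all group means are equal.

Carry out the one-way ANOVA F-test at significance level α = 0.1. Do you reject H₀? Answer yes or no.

Group means [31.00, 37.60, 47.40], grand mean 37.389
SSB = Σnᵢ(x̄ᵢ−x̄)² = 827.878; SSW = ΣΣ(x−x̄ᵢ)² = 462.400
MSB = 827.878/2 = 413.9389; MSW = 462.400/15 = 30.8267
F = MSB/MSW = 13.4279
df = (2, 15)
p-value (upper-tail) = 0.00045
At α=0.1: p < α → reject H₀

reject H₀: yes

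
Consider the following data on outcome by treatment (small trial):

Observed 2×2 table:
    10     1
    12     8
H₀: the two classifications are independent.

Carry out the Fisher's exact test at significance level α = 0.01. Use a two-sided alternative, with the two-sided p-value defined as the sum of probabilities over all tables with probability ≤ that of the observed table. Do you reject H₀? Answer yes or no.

reject H₀: no

Margins: r₁=11, r₂=20, c₁=22, c₂=9, n=31
p_obs = C(11,10)·C(20,12)/C(31,22); sum pmf over tables with pmf ≤ p_obs
p-value (two-sided) = 0.10647
At α=0.01: p ≥ α → fail to reject H₀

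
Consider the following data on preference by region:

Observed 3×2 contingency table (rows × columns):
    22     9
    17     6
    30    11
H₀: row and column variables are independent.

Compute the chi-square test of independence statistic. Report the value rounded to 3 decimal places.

Row totals [31, 23, 41], col totals [69, 26], n=95
χ² = (22−22.52)²/22.52 + (9−8.48)²/8.48 + (17−16.71)²/16.71 + (6−6.29)²/6.29 + (30−29.78)²/29.78 + (11−11.22)²/11.22 = 0.0682
df = 2

test statistic = 0.068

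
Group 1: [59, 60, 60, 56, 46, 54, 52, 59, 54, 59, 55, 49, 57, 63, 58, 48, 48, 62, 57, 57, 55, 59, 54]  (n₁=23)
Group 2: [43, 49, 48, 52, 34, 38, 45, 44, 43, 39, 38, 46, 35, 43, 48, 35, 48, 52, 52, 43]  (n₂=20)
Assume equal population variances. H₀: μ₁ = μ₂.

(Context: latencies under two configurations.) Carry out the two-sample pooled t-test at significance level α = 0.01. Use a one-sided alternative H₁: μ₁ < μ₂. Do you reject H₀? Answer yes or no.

reject H₀: no

x̄₁=55.696, s₁=4.597, n₁=23
x̄₂=43.750, s₂=5.766, n₂=20
s_p² = [22·4.597² + 19·5.766²]/41 = 26.7468
SE = √(s_p²·(1/23+1/20)) = 1.5812
t = (55.696−43.750)/1.5812 = 7.5547
df = 41
p-value (one-sided, H₁ less) = 1.00000
At α=0.01: p ≥ α → fail to reject H₀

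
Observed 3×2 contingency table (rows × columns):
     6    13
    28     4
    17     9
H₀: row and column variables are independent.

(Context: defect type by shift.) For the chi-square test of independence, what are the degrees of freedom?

degrees of freedom = 2

df = (r−1)(c−1) = (3−1)·(2−1) = 2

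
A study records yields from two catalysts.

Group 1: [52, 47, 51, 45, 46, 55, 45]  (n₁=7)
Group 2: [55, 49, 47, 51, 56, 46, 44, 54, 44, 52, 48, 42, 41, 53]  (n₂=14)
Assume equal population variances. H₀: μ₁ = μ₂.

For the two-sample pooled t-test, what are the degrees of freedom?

df = n₁ + n₂ − 2 = 7 + 14 − 2 = 19

degrees of freedom = 19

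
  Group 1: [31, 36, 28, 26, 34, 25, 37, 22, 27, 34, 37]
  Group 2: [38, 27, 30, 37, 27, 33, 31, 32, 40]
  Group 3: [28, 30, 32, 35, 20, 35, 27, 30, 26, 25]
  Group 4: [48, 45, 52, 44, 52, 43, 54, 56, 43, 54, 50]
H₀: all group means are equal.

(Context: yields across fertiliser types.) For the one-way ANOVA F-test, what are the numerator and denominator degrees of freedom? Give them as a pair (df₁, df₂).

k = 4 groups, N = 41 total
df = (k−1, N−k) = (4−1, 41−4) = (3, 37)

degrees of freedom = [3, 37]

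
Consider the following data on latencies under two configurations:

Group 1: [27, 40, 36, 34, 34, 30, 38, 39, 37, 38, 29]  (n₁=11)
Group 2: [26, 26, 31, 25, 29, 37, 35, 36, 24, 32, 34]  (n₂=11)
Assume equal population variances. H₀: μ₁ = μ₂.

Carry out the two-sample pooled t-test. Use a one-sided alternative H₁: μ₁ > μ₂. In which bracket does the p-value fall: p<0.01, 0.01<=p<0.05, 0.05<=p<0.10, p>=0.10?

x̄₁=34.727, s₁=4.361, n₁=11
x̄₂=30.455, s₂=4.719, n₂=11
s_p² = [10·4.361² + 10·4.719²]/20 = 20.6455
SE = √(s_p²·(1/11+1/11)) = 1.9375
t = (34.727−30.455)/1.9375 = 2.2053
df = 20
p-value (one-sided, H₁ greater) = 0.01965
→ bracket: 0.01<=p<0.05

p-value bracket: 0.01<=p<0.05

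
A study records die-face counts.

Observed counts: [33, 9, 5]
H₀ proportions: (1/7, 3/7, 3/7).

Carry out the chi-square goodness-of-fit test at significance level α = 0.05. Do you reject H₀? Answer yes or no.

n = 47; E_i = n·p_i = [6.71, 20.14, 20.14]
χ² = (33−6.71)²/6.71 + (9−20.14)²/20.14 + (5−20.14)²/20.14 = 120.4539
df = 2
p-value (upper-tail) = 0.00000
At α=0.05: p < α → reject H₀

reject H₀: yes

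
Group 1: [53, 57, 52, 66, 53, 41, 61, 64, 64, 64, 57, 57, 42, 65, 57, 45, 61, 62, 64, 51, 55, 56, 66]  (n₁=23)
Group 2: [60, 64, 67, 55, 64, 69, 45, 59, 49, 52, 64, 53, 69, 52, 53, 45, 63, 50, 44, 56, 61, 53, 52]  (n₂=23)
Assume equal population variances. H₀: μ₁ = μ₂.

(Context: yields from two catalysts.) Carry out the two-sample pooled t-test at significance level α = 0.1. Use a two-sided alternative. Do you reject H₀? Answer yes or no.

x̄₁=57.087, s₁=7.391, n₁=23
x̄₂=56.478, s₂=7.663, n₂=23
s_p² = [22·7.391² + 22·7.663²]/44 = 56.6719
SE = √(s_p²·(1/23+1/23)) = 2.2199
t = (57.087−56.478)/2.2199 = 0.2742
df = 44
p-value (two-sided) = 0.78522
At α=0.1: p ≥ α → fail to reject H₀

reject H₀: no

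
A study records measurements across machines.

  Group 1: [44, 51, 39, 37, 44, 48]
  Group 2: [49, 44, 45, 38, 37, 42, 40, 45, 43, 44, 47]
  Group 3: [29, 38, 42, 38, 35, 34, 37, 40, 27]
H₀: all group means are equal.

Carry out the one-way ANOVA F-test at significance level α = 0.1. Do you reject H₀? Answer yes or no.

reject H₀: yes

Group means [43.83, 43.09, 35.56], grand mean 40.654
SSB = Σnᵢ(x̄ᵢ−x̄)² = 359.920; SSW = ΣΣ(x−x̄ᵢ)² = 465.965
MSB = 359.920/2 = 179.9600; MSW = 465.965/23 = 20.2593
F = MSB/MSW = 8.8828
df = (2, 23)
p-value (upper-tail) = 0.00139
At α=0.1: p < α → reject H₀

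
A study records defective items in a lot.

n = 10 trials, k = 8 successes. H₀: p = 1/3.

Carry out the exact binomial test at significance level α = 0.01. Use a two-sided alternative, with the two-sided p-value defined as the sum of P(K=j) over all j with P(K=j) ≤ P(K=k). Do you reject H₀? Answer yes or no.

Exact binomial: n=10, k=8, p₀=1/3=0.3333
P(X=j) = C(n,j)·p₀^j·(1−p₀)^(n−j); p = Σ P(X=j) over j with P(X=j) ≤ P(X=8)
p-value (two-sided) = 0.00340
At α=0.01: p < α → reject H₀

reject H₀: yes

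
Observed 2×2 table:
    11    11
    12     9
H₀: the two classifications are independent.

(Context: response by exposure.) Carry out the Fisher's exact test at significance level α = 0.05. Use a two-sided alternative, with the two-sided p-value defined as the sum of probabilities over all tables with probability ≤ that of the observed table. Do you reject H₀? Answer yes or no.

Margins: r₁=22, r₂=21, c₁=23, c₂=20, n=43
p_obs = C(22,11)·C(21,12)/C(43,23); sum pmf over tables with pmf ≤ p_obs
p-value (two-sided) = 0.76255
At α=0.05: p ≥ α → fail to reject H₀

reject H₀: no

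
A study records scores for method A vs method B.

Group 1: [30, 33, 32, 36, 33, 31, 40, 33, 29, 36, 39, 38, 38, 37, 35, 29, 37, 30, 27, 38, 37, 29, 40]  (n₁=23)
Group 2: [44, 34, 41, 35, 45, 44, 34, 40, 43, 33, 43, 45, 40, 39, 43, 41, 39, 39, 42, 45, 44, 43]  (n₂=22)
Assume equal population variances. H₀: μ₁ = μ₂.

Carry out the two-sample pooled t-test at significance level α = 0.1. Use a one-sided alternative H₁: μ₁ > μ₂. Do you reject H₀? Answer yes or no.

reject H₀: no

x̄₁=34.217, s₁=4.000, n₁=23
x̄₂=40.727, s₂=3.795, n₂=22
s_p² = [22·4.000² + 21·3.795²]/43 = 15.2157
SE = √(s_p²·(1/23+1/22)) = 1.1633
t = (34.217−40.727)/1.1633 = -5.5962
df = 43
p-value (one-sided, H₁ greater) = 1.00000
At α=0.1: p ≥ α → fail to reject H₀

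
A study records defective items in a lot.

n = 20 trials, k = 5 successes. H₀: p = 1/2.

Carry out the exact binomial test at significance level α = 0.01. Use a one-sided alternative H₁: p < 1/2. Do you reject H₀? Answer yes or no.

reject H₀: no

Exact binomial: n=20, k=5, p₀=1/2=0.5000
P(X≤5) from Σ C(n,i)·p₀^i·(1−p₀)^(n−i)
p-value (one-sided, H₁ less) = 0.02069
At α=0.01: p ≥ α → fail to reject H₀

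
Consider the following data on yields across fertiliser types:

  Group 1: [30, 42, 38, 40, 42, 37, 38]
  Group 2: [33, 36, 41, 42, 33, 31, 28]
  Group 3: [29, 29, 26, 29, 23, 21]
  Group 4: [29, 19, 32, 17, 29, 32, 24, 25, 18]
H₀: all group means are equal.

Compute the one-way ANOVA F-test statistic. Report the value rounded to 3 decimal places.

test statistic = 12.825

Group means [38.14, 34.86, 26.17, 25.00], grand mean 30.793
SSB = Σnᵢ(x̄ᵢ−x̄)² = 924.211; SSW = ΣΣ(x−x̄ᵢ)² = 600.548
MSB = 924.211/3 = 308.0703; MSW = 600.548/25 = 24.0219
F = MSB/MSW = 12.8246
df = (3, 25)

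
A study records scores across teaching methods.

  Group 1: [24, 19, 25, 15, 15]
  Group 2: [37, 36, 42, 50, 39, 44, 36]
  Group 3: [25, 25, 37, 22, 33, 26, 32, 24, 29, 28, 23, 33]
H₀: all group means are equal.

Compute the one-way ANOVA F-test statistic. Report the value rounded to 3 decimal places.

test statistic = 28.835

Group means [19.60, 40.57, 28.08], grand mean 29.958
SSB = Σnᵢ(x̄ᵢ−x̄)² = 1367.127; SSW = ΣΣ(x−x̄ᵢ)² = 497.831
MSB = 1367.127/2 = 683.5637; MSW = 497.831/21 = 23.7062
F = MSB/MSW = 28.8348
df = (2, 21)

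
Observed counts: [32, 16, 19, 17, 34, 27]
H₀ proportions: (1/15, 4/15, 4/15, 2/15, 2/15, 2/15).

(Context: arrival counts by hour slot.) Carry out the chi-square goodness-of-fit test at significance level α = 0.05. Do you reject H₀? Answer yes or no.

n = 145; E_i = n·p_i = [9.67, 38.67, 38.67, 19.33, 19.33, 19.33]
χ² = (32−9.67)²/9.67 + (16−38.67)²/38.67 + (19−38.67)²/38.67 + (17−19.33)²/19.33 + (34−19.33)²/19.33 + (27−19.33)²/19.33 = 89.3362
df = 5
p-value (upper-tail) = 0.00000
At α=0.05: p < α → reject H₀

reject H₀: yes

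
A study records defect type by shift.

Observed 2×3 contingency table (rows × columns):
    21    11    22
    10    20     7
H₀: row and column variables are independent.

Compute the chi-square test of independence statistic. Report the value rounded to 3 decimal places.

Row totals [54, 37], col totals [31, 31, 29], n=91
χ² = (21−18.40)²/18.40 + (11−18.40)²/18.40 + (22−17.21)²/17.21 + (10−12.60)²/12.60 + (20−12.60)²/12.60 + (7−11.79)²/11.79 = 11.5003
df = 2

test statistic = 11.500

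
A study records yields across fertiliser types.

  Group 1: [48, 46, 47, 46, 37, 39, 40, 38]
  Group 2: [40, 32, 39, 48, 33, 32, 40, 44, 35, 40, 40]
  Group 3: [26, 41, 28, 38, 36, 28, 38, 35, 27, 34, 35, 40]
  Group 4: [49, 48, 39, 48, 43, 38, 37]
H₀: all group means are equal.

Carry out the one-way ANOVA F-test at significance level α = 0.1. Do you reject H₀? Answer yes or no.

reject H₀: yes

Group means [42.62, 38.45, 33.83, 43.14], grand mean 38.737
SSB = Σnᵢ(x̄ᵢ−x̄)² = 546.242; SSW = ΣΣ(x−x̄ᵢ)² = 871.126
MSB = 546.242/3 = 182.0808; MSW = 871.126/34 = 25.6214
F = MSB/MSW = 7.1066
df = (3, 34)
p-value (upper-tail) = 0.00078
At α=0.1: p < α → reject H₀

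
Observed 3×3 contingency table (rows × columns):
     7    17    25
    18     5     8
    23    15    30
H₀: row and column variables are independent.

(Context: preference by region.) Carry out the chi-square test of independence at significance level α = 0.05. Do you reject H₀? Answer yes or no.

reject H₀: yes

Row totals [49, 31, 68], col totals [48, 37, 63], n=148
χ² = (7−15.89)²/15.89 + (17−12.25)²/12.25 + (25−20.86)²/20.86 + (18−10.05)²/10.05 + (5−7.75)²/7.75 + (8−13.20)²/13.20 + (23−22.05)²/22.05 + (15−17.00)²/17.00 + (30−28.95)²/28.95 = 17.2554
df = 4
p-value (upper-tail) = 0.00172
At α=0.05: p < α → reject H₀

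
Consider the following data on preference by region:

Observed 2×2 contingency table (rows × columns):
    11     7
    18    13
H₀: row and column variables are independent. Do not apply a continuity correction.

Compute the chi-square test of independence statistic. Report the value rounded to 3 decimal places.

test statistic = 0.044

Row totals [18, 31], col totals [29, 20], n=49
χ² = (11−10.65)²/10.65 + (7−7.35)²/7.35 + (18−18.35)²/18.35 + (13−12.65)²/12.65 = 0.0438
df = 1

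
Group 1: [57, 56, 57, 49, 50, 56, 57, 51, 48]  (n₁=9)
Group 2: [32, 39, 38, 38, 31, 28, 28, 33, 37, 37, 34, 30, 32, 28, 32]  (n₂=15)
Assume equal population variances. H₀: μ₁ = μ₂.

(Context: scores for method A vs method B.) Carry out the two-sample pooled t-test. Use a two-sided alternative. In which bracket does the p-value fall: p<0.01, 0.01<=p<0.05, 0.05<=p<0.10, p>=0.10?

p-value bracket: p<0.01

x̄₁=53.444, s₁=3.844, n₁=9
x̄₂=33.133, s₂=3.871, n₂=15
s_p² = [8·3.844² + 14·3.871²]/22 = 14.9071
SE = √(s_p²·(1/9+1/15)) = 1.6279
t = (53.444−33.133)/1.6279 = 12.4767
df = 22
p-value (two-sided) = 0.00000
→ bracket: p<0.01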